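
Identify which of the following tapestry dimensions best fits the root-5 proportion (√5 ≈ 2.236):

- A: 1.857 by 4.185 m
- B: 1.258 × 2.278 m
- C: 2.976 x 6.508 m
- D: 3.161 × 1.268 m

A

Ratios (long/short): A ≈ 2.254; B ≈ 1.811; C ≈ 2.187; D ≈ 2.493.
root-5 ≈ 2.236; option A is nearest (Δ 0.018).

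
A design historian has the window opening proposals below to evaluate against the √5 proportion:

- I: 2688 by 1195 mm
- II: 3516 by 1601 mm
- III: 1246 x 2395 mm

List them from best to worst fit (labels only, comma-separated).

I: 2688/1195 ≈ 2.249 → |2.249 − 2.236| = 0.013
II: 3516/1601 ≈ 2.196 → |2.196 − 2.236| = 0.040
III: 2395/1246 ≈ 1.922 → |1.922 − 2.236| = 0.314

I, II, III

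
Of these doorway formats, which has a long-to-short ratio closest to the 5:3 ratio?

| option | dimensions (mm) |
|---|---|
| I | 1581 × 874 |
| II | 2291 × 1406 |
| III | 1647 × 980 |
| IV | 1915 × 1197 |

Target 5:3 ≈ 1.667.
I: 1.809 (Δ0.142)  II: 1.629 (Δ0.038)  III: 1.681 (Δ0.014)  IV: 1.600 (Δ0.067)

III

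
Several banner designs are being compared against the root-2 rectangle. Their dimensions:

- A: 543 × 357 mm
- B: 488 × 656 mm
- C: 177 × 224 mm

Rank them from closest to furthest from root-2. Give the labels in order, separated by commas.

B, A, C

Ratios: A = 543 / 357 ≈ 1.521; B = 656 / 488 ≈ 1.344; C = 224 / 177 ≈ 1.266.
|Δ from 1.414|: A 0.107; B 0.070; C 0.148.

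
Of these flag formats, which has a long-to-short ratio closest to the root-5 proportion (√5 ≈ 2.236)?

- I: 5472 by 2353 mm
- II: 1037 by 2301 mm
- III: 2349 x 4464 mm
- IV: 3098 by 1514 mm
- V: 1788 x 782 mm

Ratios (long/short): I ≈ 2.326; II ≈ 2.219; III ≈ 1.900; IV ≈ 2.046; V ≈ 2.286.
root-5 ≈ 2.236; option II is nearest (Δ 0.017).

II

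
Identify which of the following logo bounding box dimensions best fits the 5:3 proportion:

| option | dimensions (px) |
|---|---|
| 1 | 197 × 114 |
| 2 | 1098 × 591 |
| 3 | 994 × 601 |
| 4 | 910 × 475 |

3

Ratios (long/short): 1 ≈ 1.728; 2 ≈ 1.858; 3 ≈ 1.654; 4 ≈ 1.916.
5:3 ≈ 1.667; option 3 is nearest (Δ 0.013).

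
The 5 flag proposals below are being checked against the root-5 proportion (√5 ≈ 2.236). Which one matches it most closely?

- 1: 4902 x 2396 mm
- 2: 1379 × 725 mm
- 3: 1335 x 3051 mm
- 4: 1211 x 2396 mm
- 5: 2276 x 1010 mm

5

Ratios (long/short): 1 ≈ 2.046; 2 ≈ 1.902; 3 ≈ 2.285; 4 ≈ 1.979; 5 ≈ 2.253.
root-5 ≈ 2.236; option 5 is nearest (Δ 0.017).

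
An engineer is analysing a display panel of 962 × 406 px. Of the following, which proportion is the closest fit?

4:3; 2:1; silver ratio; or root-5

962/406 ≈ 2.369. Nearest candidates are silver ratio (2.414, off by 0.045) and root-5 (2.236, off by 0.133).

silver ratio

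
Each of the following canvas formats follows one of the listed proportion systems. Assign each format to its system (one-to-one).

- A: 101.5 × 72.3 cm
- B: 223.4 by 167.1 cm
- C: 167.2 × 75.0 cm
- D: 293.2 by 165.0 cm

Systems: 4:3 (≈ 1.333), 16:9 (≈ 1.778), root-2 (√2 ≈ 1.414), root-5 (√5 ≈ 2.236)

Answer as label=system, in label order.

Ratios: A ≈ 1.404; B ≈ 1.337; C ≈ 2.229; D ≈ 1.777.
Targets: 4:3 ≈ 1.333; 16:9 ≈ 1.778; root-2 ≈ 1.414; root-5 ≈ 2.236.

A=root-2, B=4:3, C=root-5, D=16:9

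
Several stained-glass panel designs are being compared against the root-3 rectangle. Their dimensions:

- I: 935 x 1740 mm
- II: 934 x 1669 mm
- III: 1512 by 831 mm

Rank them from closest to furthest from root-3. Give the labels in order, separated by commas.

II, III, I

I: 1740/935 ≈ 1.861 → |1.861 − 1.732| = 0.129
II: 1669/934 ≈ 1.787 → |1.787 − 1.732| = 0.055
III: 1512/831 ≈ 1.819 → |1.819 − 1.732| = 0.087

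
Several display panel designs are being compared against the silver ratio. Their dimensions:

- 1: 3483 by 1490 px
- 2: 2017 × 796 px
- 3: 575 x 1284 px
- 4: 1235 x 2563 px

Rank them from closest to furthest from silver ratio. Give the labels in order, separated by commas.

Ratios: 1 = 3483 / 1490 ≈ 2.338; 2 = 2017 / 796 ≈ 2.534; 3 = 1284 / 575 ≈ 2.233; 4 = 2563 / 1235 ≈ 2.075.
|Δ from 2.414|: 1 0.076; 2 0.120; 3 0.181; 4 0.339.

1, 2, 3, 4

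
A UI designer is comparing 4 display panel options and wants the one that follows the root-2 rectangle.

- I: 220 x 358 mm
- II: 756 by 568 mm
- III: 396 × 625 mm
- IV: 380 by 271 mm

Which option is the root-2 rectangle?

IV

Ratios (long/short): I ≈ 1.627; II ≈ 1.331; III ≈ 1.578; IV ≈ 1.402.
root-2 ≈ 1.414; option IV is nearest (Δ 0.012).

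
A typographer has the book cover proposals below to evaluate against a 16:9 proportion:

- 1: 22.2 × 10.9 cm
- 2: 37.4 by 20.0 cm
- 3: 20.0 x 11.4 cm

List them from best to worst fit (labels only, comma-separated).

3, 2, 1

Ratios: 1 = 22.2 / 10.9 ≈ 2.037; 2 = 37.4 / 20.0 ≈ 1.870; 3 = 20.0 / 11.4 ≈ 1.754.
|Δ from 1.778|: 1 0.259; 2 0.092; 3 0.024.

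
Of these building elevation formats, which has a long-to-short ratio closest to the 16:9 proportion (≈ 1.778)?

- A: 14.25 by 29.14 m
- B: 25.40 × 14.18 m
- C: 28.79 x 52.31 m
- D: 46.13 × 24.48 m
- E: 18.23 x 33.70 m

Target 16:9 ≈ 1.778.
A: 2.045 (Δ0.267)  B: 1.791 (Δ0.013)  C: 1.817 (Δ0.039)  D: 1.884 (Δ0.106)  E: 1.849 (Δ0.071)

B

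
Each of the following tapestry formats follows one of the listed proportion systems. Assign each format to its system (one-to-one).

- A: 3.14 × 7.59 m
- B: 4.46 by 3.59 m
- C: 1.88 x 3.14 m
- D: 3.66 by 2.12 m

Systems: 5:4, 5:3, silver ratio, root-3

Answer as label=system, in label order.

A=silver ratio, B=5:4, C=5:3, D=root-3

Ratios: A ≈ 2.417; B ≈ 1.242; C ≈ 1.670; D ≈ 1.726.
Targets: 5:4 ≈ 1.250; 5:3 ≈ 1.667; silver ratio ≈ 2.414; root-3 ≈ 1.732.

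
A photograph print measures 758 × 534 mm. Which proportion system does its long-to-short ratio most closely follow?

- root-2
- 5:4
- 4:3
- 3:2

root-2

Ratio = 758 / 534 ≈ 1.419.
Distances: root-2 1.414 (Δ 0.005); 5:4 1.250 (Δ 0.169); 4:3 1.333 (Δ 0.086); 3:2 1.500 (Δ 0.081).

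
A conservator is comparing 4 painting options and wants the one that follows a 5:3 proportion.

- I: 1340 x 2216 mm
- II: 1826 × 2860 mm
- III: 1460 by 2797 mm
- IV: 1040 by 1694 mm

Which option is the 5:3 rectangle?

I

Ratios (long/short): I ≈ 1.654; II ≈ 1.566; III ≈ 1.916; IV ≈ 1.629.
5:3 ≈ 1.667; option I is nearest (Δ 0.013).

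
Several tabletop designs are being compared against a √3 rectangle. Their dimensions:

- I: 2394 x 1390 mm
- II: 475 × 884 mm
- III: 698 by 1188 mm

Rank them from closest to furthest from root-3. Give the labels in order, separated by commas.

I, III, II

Ratios: I = 2394 / 1390 ≈ 1.722; II = 884 / 475 ≈ 1.861; III = 1188 / 698 ≈ 1.702.
|Δ from 1.732|: I 0.010; II 0.129; III 0.030.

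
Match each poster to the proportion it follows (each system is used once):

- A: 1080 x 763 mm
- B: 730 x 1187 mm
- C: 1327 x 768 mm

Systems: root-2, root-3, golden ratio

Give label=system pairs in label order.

A=root-2, B=golden ratio, C=root-3

A = 1080/763 ≈ 1.415 → root-2 (1.414)
B = 1187/730 ≈ 1.626 → golden ratio (1.618)
C = 1327/768 ≈ 1.728 → root-3 (1.732)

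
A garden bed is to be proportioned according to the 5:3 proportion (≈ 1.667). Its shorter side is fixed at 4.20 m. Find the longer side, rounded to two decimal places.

5:3 ≈ 1.66667.
Longer side = 4.20 × 1.66667 ≈ 7.0000 → 7.00 m.

7.00 m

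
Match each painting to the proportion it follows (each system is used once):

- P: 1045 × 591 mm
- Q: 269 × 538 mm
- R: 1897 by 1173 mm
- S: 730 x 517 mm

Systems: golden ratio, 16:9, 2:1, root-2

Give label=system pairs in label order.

P=16:9, Q=2:1, R=golden ratio, S=root-2

P = 1045/591 ≈ 1.768 → 16:9 (1.778)
Q = 538/269 ≈ 2.000 → 2:1 (2.000)
R = 1897/1173 ≈ 1.617 → golden ratio (1.618)
S = 730/517 ≈ 1.412 → root-2 (1.414)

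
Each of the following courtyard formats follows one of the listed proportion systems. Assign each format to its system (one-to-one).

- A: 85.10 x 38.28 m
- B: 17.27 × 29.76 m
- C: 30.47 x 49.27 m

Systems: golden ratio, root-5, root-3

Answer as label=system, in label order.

A=root-5, B=root-3, C=golden ratio

A = 85.10/38.28 ≈ 2.223 → root-5 (2.236)
B = 29.76/17.27 ≈ 1.723 → root-3 (1.732)
C = 49.27/30.47 ≈ 1.617 → golden ratio (1.618)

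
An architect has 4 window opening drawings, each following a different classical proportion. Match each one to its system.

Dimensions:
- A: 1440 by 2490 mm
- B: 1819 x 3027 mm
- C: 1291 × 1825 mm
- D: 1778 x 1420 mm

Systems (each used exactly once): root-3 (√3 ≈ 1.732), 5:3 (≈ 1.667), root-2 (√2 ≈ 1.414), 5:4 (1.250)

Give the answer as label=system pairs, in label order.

A=root-3, B=5:3, C=root-2, D=5:4

Ratios: A ≈ 1.729; B ≈ 1.664; C ≈ 1.414; D ≈ 1.252.
Targets: root-3 ≈ 1.732; 5:3 ≈ 1.667; root-2 ≈ 1.414; 5:4 ≈ 1.250.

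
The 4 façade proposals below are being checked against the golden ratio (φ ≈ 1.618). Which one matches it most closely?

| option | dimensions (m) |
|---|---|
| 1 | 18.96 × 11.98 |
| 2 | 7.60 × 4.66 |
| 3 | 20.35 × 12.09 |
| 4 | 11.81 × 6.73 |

Target golden ratio ≈ 1.618.
1: 1.583 (Δ0.035)  2: 1.631 (Δ0.013)  3: 1.683 (Δ0.065)  4: 1.755 (Δ0.137)

2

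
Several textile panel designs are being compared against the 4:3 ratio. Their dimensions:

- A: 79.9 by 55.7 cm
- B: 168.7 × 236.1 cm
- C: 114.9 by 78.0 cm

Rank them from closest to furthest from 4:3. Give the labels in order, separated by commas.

Ratios: A = 79.9 / 55.7 ≈ 1.434; B = 236.1 / 168.7 ≈ 1.400; C = 114.9 / 78.0 ≈ 1.473.
|Δ from 1.333|: A 0.101; B 0.067; C 0.140.

B, A, C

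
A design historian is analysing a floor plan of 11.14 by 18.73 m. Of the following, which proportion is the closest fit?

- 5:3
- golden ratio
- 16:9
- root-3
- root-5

5:3

Ratio = 18.73 / 11.14 ≈ 1.681.
Distances: 5:3 1.667 (Δ 0.014); golden ratio 1.618 (Δ 0.063); 16:9 1.778 (Δ 0.097); root-3 1.732 (Δ 0.051); root-5 2.236 (Δ 0.555).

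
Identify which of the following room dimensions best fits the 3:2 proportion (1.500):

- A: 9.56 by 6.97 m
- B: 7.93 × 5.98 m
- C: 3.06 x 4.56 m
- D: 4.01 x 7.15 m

Target 3:2 ≈ 1.500.
A: 1.372 (Δ0.128)  B: 1.326 (Δ0.174)  C: 1.490 (Δ0.010)  D: 1.783 (Δ0.283)

C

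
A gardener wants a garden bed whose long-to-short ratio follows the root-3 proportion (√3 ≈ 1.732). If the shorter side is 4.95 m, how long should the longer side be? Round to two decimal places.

root-3 ≈ 1.73205.
Longer side = 4.95 × 1.73205 ≈ 8.5736 → 8.57 m.

8.57 m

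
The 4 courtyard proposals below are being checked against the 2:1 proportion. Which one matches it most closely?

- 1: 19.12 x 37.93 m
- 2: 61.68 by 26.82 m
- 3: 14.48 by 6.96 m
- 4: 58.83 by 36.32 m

1

Ratios (long/short): 1 ≈ 1.984; 2 ≈ 2.300; 3 ≈ 2.080; 4 ≈ 1.620.
2:1 ≈ 2.000; option 1 is nearest (Δ 0.016).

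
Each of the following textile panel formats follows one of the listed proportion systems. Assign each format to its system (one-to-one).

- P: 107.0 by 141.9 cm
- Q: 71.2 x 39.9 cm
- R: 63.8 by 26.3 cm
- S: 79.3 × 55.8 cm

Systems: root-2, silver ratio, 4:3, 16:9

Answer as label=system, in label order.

Ratios: P ≈ 1.326; Q ≈ 1.784; R ≈ 2.426; S ≈ 1.421.
Targets: root-2 ≈ 1.414; silver ratio ≈ 2.414; 4:3 ≈ 1.333; 16:9 ≈ 1.778.

P=4:3, Q=16:9, R=silver ratio, S=root-2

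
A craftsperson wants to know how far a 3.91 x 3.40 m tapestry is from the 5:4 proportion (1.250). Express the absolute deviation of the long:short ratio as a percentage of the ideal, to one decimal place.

8.0%

Ratio = 3.91 / 3.40 ≈ 1.1500.
Ideal 5:4 = 1.2500. |1.1500 − 1.2500| / 1.2500 ≈ 8.00% → 8.0%.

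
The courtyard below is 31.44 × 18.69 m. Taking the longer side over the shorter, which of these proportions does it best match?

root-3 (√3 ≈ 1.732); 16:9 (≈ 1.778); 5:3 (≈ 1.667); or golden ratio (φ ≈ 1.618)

Ratio = 31.44 / 18.69 ≈ 1.682.
Distances: root-3 1.732 (Δ 0.050); 16:9 1.778 (Δ 0.096); 5:3 1.667 (Δ 0.015); golden ratio 1.618 (Δ 0.064).

5:3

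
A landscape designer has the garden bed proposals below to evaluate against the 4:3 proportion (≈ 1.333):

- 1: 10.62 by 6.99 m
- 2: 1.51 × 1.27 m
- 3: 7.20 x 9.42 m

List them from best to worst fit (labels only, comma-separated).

3, 2, 1

1: 10.62/6.99 ≈ 1.519 → |1.519 − 1.333| = 0.186
2: 1.51/1.27 ≈ 1.189 → |1.189 − 1.333| = 0.144
3: 9.42/7.20 ≈ 1.308 → |1.308 − 1.333| = 0.025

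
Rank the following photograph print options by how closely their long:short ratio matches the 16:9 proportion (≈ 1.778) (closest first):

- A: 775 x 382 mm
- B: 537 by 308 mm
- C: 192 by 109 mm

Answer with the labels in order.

C, B, A

Ratios: A = 775 / 382 ≈ 2.029; B = 537 / 308 ≈ 1.744; C = 192 / 109 ≈ 1.761.
|Δ from 1.778|: A 0.251; B 0.034; C 0.017.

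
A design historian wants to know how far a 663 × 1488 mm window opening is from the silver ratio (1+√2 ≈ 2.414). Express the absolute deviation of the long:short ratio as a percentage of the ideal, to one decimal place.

7.0%

Ratio = 1488 / 663 ≈ 2.2443.
Ideal silver ratio ≈ 2.4142. |2.2443 − 2.4142| / 2.4142 ≈ 7.04% → 7.0%.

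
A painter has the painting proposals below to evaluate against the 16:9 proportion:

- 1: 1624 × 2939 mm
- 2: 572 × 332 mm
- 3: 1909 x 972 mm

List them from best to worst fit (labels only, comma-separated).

1, 2, 3

1: 2939/1624 ≈ 1.810 → |1.810 − 1.778| = 0.032
2: 572/332 ≈ 1.723 → |1.723 − 1.778| = 0.055
3: 1909/972 ≈ 1.964 → |1.964 − 1.778| = 0.186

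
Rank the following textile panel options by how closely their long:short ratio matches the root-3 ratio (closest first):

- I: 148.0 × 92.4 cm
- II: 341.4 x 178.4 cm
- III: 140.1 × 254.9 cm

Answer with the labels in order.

III, I, II

I: 148.0/92.4 ≈ 1.602 → |1.602 − 1.732| = 0.130
II: 341.4/178.4 ≈ 1.914 → |1.914 − 1.732| = 0.182
III: 254.9/140.1 ≈ 1.819 → |1.819 − 1.732| = 0.087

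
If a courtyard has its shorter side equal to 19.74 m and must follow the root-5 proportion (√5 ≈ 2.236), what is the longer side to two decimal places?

44.14 m

root-5 ≈ 2.23607.
Longer side = 19.74 × 2.23607 ≈ 44.1400 → 44.14 m.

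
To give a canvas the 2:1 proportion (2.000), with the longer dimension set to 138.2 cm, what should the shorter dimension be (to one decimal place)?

2:1 = 2.00000.
Shorter side = 138.2 ÷ 2.00000 ≈ 69.100 → 69.1 cm.

69.1 cm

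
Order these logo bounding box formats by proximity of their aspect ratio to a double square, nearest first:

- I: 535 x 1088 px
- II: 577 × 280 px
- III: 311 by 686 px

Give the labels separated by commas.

I: 1088/535 ≈ 2.034 → |2.034 − 2.000| = 0.034
II: 577/280 ≈ 2.061 → |2.061 − 2.000| = 0.061
III: 686/311 ≈ 2.206 → |2.206 − 2.000| = 0.206

I, II, III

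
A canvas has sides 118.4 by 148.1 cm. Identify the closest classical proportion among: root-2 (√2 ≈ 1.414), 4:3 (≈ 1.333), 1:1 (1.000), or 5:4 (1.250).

5:4

148.1/118.4 ≈ 1.251. Nearest candidates are 5:4 (1.250, off by 0.001) and 4:3 (1.333, off by 0.082).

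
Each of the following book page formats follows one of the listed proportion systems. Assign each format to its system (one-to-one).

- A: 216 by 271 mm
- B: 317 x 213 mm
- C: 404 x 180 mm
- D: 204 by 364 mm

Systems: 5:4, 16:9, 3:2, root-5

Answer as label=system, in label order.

Ratios: A ≈ 1.255; B ≈ 1.488; C ≈ 2.244; D ≈ 1.784.
Targets: 5:4 ≈ 1.250; 16:9 ≈ 1.778; 3:2 ≈ 1.500; root-5 ≈ 2.236.

A=5:4, B=3:2, C=root-5, D=16:9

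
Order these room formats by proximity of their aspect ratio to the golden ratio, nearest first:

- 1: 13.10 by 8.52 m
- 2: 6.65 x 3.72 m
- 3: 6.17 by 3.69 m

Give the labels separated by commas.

3, 1, 2

1: 13.10/8.52 ≈ 1.538 → |1.538 − 1.618| = 0.080
2: 6.65/3.72 ≈ 1.788 → |1.788 − 1.618| = 0.170
3: 6.17/3.69 ≈ 1.672 → |1.672 − 1.618| = 0.054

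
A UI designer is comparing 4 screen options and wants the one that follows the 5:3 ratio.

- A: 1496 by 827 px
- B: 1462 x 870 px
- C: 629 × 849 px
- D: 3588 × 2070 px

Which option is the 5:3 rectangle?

B

Ratios (long/short): A ≈ 1.809; B ≈ 1.680; C ≈ 1.350; D ≈ 1.733.
5:3 ≈ 1.667; option B is nearest (Δ 0.013).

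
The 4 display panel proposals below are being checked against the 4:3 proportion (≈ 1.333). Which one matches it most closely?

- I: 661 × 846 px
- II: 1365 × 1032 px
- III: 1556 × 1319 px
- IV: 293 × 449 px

Target 4:3 ≈ 1.333.
I: 1.280 (Δ0.053)  II: 1.323 (Δ0.010)  III: 1.180 (Δ0.153)  IV: 1.532 (Δ0.199)

II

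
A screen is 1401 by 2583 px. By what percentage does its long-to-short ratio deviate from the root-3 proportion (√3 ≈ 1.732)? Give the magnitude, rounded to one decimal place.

Ratio = 2583 / 1401 ≈ 1.8437.
Ideal root-3 ≈ 1.7321. |1.8437 − 1.7321| / 1.7321 ≈ 6.44% → 6.4%.

6.4%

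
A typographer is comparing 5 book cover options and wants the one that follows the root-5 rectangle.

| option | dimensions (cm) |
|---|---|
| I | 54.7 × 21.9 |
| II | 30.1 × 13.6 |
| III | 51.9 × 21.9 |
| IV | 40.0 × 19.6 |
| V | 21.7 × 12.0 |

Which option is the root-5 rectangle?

Target root-5 ≈ 2.236.
I: 2.498 (Δ0.262)  II: 2.213 (Δ0.023)  III: 2.370 (Δ0.134)  IV: 2.041 (Δ0.195)  V: 1.808 (Δ0.428)

II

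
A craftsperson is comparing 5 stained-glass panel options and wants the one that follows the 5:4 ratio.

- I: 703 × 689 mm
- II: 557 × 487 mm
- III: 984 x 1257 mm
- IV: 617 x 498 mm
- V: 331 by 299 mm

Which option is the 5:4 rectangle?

IV

Ratios (long/short): I ≈ 1.020; II ≈ 1.144; III ≈ 1.277; IV ≈ 1.239; V ≈ 1.107.
5:4 ≈ 1.250; option IV is nearest (Δ 0.011).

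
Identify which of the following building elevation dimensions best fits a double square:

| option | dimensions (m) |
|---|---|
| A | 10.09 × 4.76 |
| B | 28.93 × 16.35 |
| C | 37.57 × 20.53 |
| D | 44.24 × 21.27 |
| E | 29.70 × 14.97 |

Target 2:1 ≈ 2.000.
A: 2.120 (Δ0.120)  B: 1.769 (Δ0.231)  C: 1.830 (Δ0.170)  D: 2.080 (Δ0.080)  E: 1.984 (Δ0.016)

E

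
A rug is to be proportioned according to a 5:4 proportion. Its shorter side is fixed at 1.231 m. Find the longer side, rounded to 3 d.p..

5:4 = 1.25000.
Longer side = 1.231 × 1.25000 ≈ 1.53875 → 1.539 m.

1.539 m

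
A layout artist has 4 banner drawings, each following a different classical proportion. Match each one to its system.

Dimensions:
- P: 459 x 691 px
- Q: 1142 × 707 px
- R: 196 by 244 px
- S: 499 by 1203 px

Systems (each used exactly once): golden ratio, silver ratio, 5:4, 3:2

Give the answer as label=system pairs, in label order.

Ratios: P ≈ 1.505; Q ≈ 1.615; R ≈ 1.245; S ≈ 2.411.
Targets: golden ratio ≈ 1.618; silver ratio ≈ 2.414; 5:4 ≈ 1.250; 3:2 ≈ 1.500.

P=3:2, Q=golden ratio, R=5:4, S=silver ratio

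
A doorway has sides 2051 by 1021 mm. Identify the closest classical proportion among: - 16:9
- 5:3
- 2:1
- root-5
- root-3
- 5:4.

2:1

2051/1021 ≈ 2.009. Nearest candidates are 2:1 (2.000, off by 0.009) and root-5 (2.236, off by 0.227).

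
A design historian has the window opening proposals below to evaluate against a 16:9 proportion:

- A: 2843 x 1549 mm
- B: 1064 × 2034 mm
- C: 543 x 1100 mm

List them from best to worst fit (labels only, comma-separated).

Ratios: A = 2843 / 1549 ≈ 1.835; B = 2034 / 1064 ≈ 1.912; C = 1100 / 543 ≈ 2.026.
|Δ from 1.778|: A 0.057; B 0.134; C 0.248.

A, B, C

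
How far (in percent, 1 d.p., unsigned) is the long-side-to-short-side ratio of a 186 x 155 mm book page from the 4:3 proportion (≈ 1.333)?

10.0%

Ratio = 186 / 155 ≈ 1.2000.
Ideal 4:3 ≈ 1.3333. |1.2000 − 1.3333| / 1.3333 ≈ 10.00% → 10.0%.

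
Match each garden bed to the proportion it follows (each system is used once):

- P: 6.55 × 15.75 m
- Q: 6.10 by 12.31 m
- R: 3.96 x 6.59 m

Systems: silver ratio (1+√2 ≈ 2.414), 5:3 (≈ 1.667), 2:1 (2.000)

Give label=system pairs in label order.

P=silver ratio, Q=2:1, R=5:3

P = 15.75/6.55 ≈ 2.405 → silver ratio (2.414)
Q = 12.31/6.10 ≈ 2.018 → 2:1 (2.000)
R = 6.59/3.96 ≈ 1.664 → 5:3 (1.667)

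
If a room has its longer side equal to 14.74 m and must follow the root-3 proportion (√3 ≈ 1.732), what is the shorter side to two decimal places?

root-3 ≈ 1.73205.
Shorter side = 14.74 ÷ 1.73205 ≈ 8.5101 → 8.51 m.

8.51 m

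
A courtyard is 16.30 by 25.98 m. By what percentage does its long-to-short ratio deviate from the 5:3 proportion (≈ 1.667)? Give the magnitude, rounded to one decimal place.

4.4%

Ratio = 25.98 / 16.30 ≈ 1.5939.
Ideal 5:3 ≈ 1.6667. |1.5939 − 1.6667| / 1.6667 ≈ 4.37% → 4.4%.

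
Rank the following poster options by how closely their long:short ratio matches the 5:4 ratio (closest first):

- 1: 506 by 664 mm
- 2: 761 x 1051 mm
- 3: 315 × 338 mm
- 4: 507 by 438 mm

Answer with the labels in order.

1: 664/506 ≈ 1.312 → |1.312 − 1.250| = 0.062
2: 1051/761 ≈ 1.381 → |1.381 − 1.250| = 0.131
3: 338/315 ≈ 1.073 → |1.073 − 1.250| = 0.177
4: 507/438 ≈ 1.158 → |1.158 − 1.250| = 0.092

1, 4, 2, 3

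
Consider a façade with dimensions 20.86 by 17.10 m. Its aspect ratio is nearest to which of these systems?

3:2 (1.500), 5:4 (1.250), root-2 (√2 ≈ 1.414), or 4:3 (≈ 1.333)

5:4

Ratio = 20.86 / 17.10 ≈ 1.220.
Distances: 3:2 1.500 (Δ 0.280); 5:4 1.250 (Δ 0.030); root-2 1.414 (Δ 0.194); 4:3 1.333 (Δ 0.113).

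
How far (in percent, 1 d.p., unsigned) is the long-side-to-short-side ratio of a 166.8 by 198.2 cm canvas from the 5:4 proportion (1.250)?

4.9%

Ratio = 198.2 / 166.8 ≈ 1.1882.
Ideal 5:4 = 1.2500. |1.1882 − 1.2500| / 1.2500 ≈ 4.94% → 4.9%.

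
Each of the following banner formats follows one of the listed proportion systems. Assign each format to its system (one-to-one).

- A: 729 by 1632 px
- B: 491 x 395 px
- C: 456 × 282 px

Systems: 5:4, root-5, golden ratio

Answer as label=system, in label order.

Ratios: A ≈ 2.239; B ≈ 1.243; C ≈ 1.617.
Targets: 5:4 ≈ 1.250; root-5 ≈ 2.236; golden ratio ≈ 1.618.

A=root-5, B=5:4, C=golden ratio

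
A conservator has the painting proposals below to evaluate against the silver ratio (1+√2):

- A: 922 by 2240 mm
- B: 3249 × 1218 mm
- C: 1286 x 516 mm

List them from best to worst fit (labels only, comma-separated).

A: 2240/922 ≈ 2.430 → |2.430 − 2.414| = 0.016
B: 3249/1218 ≈ 2.667 → |2.667 − 2.414| = 0.253
C: 1286/516 ≈ 2.492 → |2.492 − 2.414| = 0.078

A, C, B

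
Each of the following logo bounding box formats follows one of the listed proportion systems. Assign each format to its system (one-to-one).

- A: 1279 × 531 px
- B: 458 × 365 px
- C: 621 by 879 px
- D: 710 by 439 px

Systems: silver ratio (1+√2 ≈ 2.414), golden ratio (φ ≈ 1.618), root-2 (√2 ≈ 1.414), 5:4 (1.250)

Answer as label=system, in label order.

Ratios: A ≈ 2.409; B ≈ 1.255; C ≈ 1.415; D ≈ 1.617.
Targets: silver ratio ≈ 2.414; golden ratio ≈ 1.618; root-2 ≈ 1.414; 5:4 ≈ 1.250.

A=silver ratio, B=5:4, C=root-2, D=golden ratio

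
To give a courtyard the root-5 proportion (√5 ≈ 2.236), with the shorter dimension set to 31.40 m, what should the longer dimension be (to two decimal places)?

70.21 m

root-5 ≈ 2.23607.
Longer side = 31.40 × 2.23607 ≈ 70.2126 → 70.21 m.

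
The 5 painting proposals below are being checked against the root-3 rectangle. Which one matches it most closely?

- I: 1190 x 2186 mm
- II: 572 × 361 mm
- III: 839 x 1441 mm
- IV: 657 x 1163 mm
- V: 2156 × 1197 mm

Target root-3 ≈ 1.732.
I: 1.837 (Δ0.105)  II: 1.584 (Δ0.148)  III: 1.718 (Δ0.014)  IV: 1.770 (Δ0.038)  V: 1.801 (Δ0.069)

III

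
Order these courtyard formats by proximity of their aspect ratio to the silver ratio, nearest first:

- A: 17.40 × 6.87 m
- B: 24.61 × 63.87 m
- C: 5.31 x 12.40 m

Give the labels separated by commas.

C, A, B

Ratios: A = 17.40 / 6.87 ≈ 2.533; B = 63.87 / 24.61 ≈ 2.595; C = 12.40 / 5.31 ≈ 2.335.
|Δ from 2.414|: A 0.119; B 0.181; C 0.079.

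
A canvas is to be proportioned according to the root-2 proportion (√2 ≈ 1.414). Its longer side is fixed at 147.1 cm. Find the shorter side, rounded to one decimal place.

104.0 cm

root-2 ≈ 1.41421.
Shorter side = 147.1 ÷ 1.41421 ≈ 104.016 → 104.0 cm.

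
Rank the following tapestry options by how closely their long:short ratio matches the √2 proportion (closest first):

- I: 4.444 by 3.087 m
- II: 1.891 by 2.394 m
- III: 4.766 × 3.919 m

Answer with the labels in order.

I: 4.444/3.087 ≈ 1.440 → |1.440 − 1.414| = 0.026
II: 2.394/1.891 ≈ 1.266 → |1.266 − 1.414| = 0.148
III: 4.766/3.919 ≈ 1.216 → |1.216 − 1.414| = 0.198

I, II, III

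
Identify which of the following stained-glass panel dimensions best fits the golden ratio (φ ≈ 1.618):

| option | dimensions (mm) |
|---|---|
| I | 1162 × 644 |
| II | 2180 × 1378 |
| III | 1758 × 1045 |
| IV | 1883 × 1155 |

Target golden ratio ≈ 1.618.
I: 1.804 (Δ0.186)  II: 1.582 (Δ0.036)  III: 1.682 (Δ0.064)  IV: 1.630 (Δ0.012)

IV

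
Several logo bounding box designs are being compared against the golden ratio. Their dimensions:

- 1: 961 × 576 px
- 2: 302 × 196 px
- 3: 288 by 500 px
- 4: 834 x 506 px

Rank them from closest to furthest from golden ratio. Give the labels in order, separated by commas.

1: 961/576 ≈ 1.668 → |1.668 − 1.618| = 0.050
2: 302/196 ≈ 1.541 → |1.541 − 1.618| = 0.077
3: 500/288 ≈ 1.736 → |1.736 − 1.618| = 0.118
4: 834/506 ≈ 1.648 → |1.648 − 1.618| = 0.030

4, 1, 2, 3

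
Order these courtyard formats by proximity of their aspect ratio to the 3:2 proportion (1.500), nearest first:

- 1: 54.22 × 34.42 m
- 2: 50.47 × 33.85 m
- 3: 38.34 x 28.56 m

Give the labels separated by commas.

Ratios: 1 = 54.22 / 34.42 ≈ 1.575; 2 = 50.47 / 33.85 ≈ 1.491; 3 = 38.34 / 28.56 ≈ 1.342.
|Δ from 1.500|: 1 0.075; 2 0.009; 3 0.158.

2, 1, 3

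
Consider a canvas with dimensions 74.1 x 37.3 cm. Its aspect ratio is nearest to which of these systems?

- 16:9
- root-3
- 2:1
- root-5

2:1

74.1/37.3 ≈ 1.987. Nearest candidates are 2:1 (2.000, off by 0.013) and 16:9 (1.778, off by 0.209).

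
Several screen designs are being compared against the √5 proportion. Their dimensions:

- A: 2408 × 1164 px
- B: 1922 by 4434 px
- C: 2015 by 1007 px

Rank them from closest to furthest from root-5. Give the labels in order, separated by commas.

Ratios: A = 2408 / 1164 ≈ 2.069; B = 4434 / 1922 ≈ 2.307; C = 2015 / 1007 ≈ 2.001.
|Δ from 2.236|: A 0.167; B 0.071; C 0.235.

B, A, C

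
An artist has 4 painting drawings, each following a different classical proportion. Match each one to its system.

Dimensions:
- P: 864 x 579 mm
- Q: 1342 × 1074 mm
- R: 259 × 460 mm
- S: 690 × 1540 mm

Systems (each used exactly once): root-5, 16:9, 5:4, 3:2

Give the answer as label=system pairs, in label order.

Ratios: P ≈ 1.492; Q ≈ 1.250; R ≈ 1.776; S ≈ 2.232.
Targets: root-5 ≈ 2.236; 16:9 ≈ 1.778; 5:4 ≈ 1.250; 3:2 ≈ 1.500.

P=3:2, Q=5:4, R=16:9, S=root-5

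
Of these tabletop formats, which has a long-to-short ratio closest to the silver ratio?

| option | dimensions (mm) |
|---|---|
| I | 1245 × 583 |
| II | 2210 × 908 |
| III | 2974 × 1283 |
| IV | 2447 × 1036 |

Target silver ratio ≈ 2.414.
I: 2.136 (Δ0.278)  II: 2.434 (Δ0.020)  III: 2.318 (Δ0.096)  IV: 2.362 (Δ0.052)

II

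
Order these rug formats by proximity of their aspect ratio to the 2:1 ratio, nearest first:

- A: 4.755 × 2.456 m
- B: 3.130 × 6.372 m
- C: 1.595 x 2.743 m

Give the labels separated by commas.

A: 4.755/2.456 ≈ 1.936 → |1.936 − 2.000| = 0.064
B: 6.372/3.130 ≈ 2.036 → |2.036 − 2.000| = 0.036
C: 2.743/1.595 ≈ 1.720 → |1.720 − 2.000| = 0.280

B, A, C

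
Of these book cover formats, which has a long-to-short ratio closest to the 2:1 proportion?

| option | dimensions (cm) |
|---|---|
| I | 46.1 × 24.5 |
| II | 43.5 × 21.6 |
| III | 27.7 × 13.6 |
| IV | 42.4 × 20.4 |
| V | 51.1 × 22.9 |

Ratios (long/short): I ≈ 1.882; II ≈ 2.014; III ≈ 2.037; IV ≈ 2.078; V ≈ 2.231.
2:1 ≈ 2.000; option II is nearest (Δ 0.014).

II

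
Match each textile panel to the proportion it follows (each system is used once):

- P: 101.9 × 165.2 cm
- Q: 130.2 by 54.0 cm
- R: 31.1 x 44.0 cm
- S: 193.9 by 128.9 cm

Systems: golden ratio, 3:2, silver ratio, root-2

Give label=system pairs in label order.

Ratios: P ≈ 1.621; Q ≈ 2.411; R ≈ 1.415; S ≈ 1.504.
Targets: golden ratio ≈ 1.618; 3:2 ≈ 1.500; silver ratio ≈ 2.414; root-2 ≈ 1.414.

P=golden ratio, Q=silver ratio, R=root-2, S=3:2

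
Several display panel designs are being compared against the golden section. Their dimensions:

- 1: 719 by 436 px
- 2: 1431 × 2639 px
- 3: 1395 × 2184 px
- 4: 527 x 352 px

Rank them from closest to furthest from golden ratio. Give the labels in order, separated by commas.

1, 3, 4, 2

Ratios: 1 = 719 / 436 ≈ 1.649; 2 = 2639 / 1431 ≈ 1.844; 3 = 2184 / 1395 ≈ 1.566; 4 = 527 / 352 ≈ 1.497.
|Δ from 1.618|: 1 0.031; 2 0.226; 3 0.052; 4 0.121.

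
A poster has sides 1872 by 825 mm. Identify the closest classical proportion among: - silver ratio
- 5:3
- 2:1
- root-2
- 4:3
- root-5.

root-5

Ratio = 1872 / 825 ≈ 2.269.
Distances: silver ratio 2.414 (Δ 0.145); 5:3 1.667 (Δ 0.602); 2:1 2.000 (Δ 0.269); root-2 1.414 (Δ 0.855); 4:3 1.333 (Δ 0.936); root-5 2.236 (Δ 0.033).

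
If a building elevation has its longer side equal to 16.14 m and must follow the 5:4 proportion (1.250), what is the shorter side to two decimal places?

12.91 m

5:4 = 1.25000.
Shorter side = 16.14 ÷ 1.25000 ≈ 12.9120 → 12.91 m.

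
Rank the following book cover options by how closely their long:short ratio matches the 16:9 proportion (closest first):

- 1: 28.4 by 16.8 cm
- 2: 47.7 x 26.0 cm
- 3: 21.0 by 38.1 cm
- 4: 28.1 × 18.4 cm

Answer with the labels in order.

Ratios: 1 = 28.4 / 16.8 ≈ 1.690; 2 = 47.7 / 26.0 ≈ 1.835; 3 = 38.1 / 21.0 ≈ 1.814; 4 = 28.1 / 18.4 ≈ 1.527.
|Δ from 1.778|: 1 0.088; 2 0.057; 3 0.036; 4 0.251.

3, 2, 1, 4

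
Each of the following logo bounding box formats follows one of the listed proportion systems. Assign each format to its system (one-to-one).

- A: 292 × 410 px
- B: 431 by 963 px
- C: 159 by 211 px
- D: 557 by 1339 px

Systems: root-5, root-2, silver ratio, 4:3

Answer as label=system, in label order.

A=root-2, B=root-5, C=4:3, D=silver ratio

A = 410/292 ≈ 1.404 → root-2 (1.414)
B = 963/431 ≈ 2.234 → root-5 (2.236)
C = 211/159 ≈ 1.327 → 4:3 (1.333)
D = 1339/557 ≈ 2.404 → silver ratio (2.414)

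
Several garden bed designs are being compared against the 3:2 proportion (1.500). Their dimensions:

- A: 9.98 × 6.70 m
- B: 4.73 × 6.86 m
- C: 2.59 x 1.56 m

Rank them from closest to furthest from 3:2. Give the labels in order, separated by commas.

Ratios: A = 9.98 / 6.70 ≈ 1.490; B = 6.86 / 4.73 ≈ 1.450; C = 2.59 / 1.56 ≈ 1.660.
|Δ from 1.500|: A 0.010; B 0.050; C 0.160.

A, B, C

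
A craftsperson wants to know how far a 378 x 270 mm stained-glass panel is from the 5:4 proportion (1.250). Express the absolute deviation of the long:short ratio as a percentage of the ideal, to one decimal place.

Ratio = 378 / 270 ≈ 1.4000.
Ideal 5:4 = 1.2500. |1.4000 − 1.2500| / 1.2500 ≈ 12.00% → 12.0%.

12.0%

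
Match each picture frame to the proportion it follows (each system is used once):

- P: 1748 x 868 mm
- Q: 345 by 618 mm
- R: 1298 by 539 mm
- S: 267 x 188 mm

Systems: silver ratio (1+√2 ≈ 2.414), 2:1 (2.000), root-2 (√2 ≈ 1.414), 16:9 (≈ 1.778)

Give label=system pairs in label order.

P=2:1, Q=16:9, R=silver ratio, S=root-2

Ratios: P ≈ 2.014; Q ≈ 1.791; R ≈ 2.408; S ≈ 1.420.
Targets: silver ratio ≈ 2.414; 2:1 ≈ 2.000; root-2 ≈ 1.414; 16:9 ≈ 1.778.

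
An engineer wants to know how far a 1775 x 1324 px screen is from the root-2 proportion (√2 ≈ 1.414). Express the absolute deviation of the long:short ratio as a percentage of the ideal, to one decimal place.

5.2%

Ratio = 1775 / 1324 ≈ 1.3406.
Ideal root-2 ≈ 1.4142. |1.3406 − 1.4142| / 1.4142 ≈ 5.20% → 5.2%.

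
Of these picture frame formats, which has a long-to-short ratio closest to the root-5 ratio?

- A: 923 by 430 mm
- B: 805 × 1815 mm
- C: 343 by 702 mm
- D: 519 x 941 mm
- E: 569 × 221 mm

Target root-5 ≈ 2.236.
A: 2.147 (Δ0.089)  B: 2.255 (Δ0.019)  C: 2.047 (Δ0.189)  D: 1.813 (Δ0.423)  E: 2.575 (Δ0.339)

B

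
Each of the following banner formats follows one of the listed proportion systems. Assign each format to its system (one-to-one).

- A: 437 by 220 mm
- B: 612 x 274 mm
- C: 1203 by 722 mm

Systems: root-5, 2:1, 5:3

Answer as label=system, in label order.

A=2:1, B=root-5, C=5:3

Ratios: A ≈ 1.986; B ≈ 2.234; C ≈ 1.666.
Targets: root-5 ≈ 2.236; 2:1 ≈ 2.000; 5:3 ≈ 1.667.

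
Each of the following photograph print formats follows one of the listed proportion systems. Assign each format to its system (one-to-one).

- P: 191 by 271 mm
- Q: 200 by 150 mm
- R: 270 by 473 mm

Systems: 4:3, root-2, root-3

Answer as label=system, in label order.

P=root-2, Q=4:3, R=root-3

P = 271/191 ≈ 1.419 → root-2 (1.414)
Q = 200/150 ≈ 1.333 → 4:3 (1.333)
R = 473/270 ≈ 1.752 → root-3 (1.732)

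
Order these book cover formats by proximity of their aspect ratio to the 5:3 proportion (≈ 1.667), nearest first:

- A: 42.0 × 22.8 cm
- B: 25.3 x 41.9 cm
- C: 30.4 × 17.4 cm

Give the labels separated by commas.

A: 42.0/22.8 ≈ 1.842 → |1.842 − 1.667| = 0.175
B: 41.9/25.3 ≈ 1.656 → |1.656 − 1.667| = 0.011
C: 30.4/17.4 ≈ 1.747 → |1.747 − 1.667| = 0.080

B, C, A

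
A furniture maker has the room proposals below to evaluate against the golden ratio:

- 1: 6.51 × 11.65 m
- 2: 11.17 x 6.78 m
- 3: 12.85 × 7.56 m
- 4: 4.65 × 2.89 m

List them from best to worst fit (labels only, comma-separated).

1: 11.65/6.51 ≈ 1.790 → |1.790 − 1.618| = 0.172
2: 11.17/6.78 ≈ 1.647 → |1.647 − 1.618| = 0.029
3: 12.85/7.56 ≈ 1.700 → |1.700 − 1.618| = 0.082
4: 4.65/2.89 ≈ 1.609 → |1.609 − 1.618| = 0.009

4, 2, 3, 1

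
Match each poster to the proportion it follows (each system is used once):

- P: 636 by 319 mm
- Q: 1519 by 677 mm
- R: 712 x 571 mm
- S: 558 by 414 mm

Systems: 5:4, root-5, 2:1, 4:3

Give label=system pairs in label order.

P=2:1, Q=root-5, R=5:4, S=4:3

Ratios: P ≈ 1.994; Q ≈ 2.244; R ≈ 1.247; S ≈ 1.348.
Targets: 5:4 ≈ 1.250; root-5 ≈ 2.236; 2:1 ≈ 2.000; 4:3 ≈ 1.333.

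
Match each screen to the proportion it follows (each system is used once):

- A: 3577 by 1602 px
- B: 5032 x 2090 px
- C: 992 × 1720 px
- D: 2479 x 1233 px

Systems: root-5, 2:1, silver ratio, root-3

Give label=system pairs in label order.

A=root-5, B=silver ratio, C=root-3, D=2:1

A = 3577/1602 ≈ 2.233 → root-5 (2.236)
B = 5032/2090 ≈ 2.408 → silver ratio (2.414)
C = 1720/992 ≈ 1.734 → root-3 (1.732)
D = 2479/1233 ≈ 2.011 → 2:1 (2.000)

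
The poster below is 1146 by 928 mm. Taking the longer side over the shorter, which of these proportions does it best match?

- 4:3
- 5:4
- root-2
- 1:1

Ratio = 1146 / 928 ≈ 1.235.
Distances: 4:3 1.333 (Δ 0.098); 5:4 1.250 (Δ 0.015); root-2 1.414 (Δ 0.179); 1:1 1.000 (Δ 0.235).

5:4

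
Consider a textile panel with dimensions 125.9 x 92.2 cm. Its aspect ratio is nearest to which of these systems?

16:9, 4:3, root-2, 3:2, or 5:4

4:3

125.9/92.2 ≈ 1.366. Nearest candidates are 4:3 (1.333, off by 0.033) and root-2 (1.414, off by 0.048).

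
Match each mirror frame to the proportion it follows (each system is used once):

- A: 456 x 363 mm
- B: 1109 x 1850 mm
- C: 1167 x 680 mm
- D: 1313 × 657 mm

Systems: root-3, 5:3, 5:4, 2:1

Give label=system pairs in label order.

A = 456/363 ≈ 1.256 → 5:4 (1.250)
B = 1850/1109 ≈ 1.668 → 5:3 (1.667)
C = 1167/680 ≈ 1.716 → root-3 (1.732)
D = 1313/657 ≈ 1.998 → 2:1 (2.000)

A=5:4, B=5:3, C=root-3, D=2:1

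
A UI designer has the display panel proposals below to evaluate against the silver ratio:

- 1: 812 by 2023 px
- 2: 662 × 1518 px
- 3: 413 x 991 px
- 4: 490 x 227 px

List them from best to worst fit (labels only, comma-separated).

1: 2023/812 ≈ 2.491 → |2.491 − 2.414| = 0.077
2: 1518/662 ≈ 2.293 → |2.293 − 2.414| = 0.121
3: 991/413 ≈ 2.400 → |2.400 − 2.414| = 0.014
4: 490/227 ≈ 2.159 → |2.159 − 2.414| = 0.255

3, 1, 2, 4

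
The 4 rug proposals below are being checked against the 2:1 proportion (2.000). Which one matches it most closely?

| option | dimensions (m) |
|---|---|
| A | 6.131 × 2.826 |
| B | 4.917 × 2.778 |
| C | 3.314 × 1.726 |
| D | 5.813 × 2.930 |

D

Target 2:1 ≈ 2.000.
A: 2.169 (Δ0.169)  B: 1.770 (Δ0.230)  C: 1.920 (Δ0.080)  D: 1.984 (Δ0.016)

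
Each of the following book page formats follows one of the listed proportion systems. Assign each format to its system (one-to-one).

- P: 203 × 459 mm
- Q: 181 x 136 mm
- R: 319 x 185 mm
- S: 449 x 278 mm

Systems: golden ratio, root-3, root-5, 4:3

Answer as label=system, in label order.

P=root-5, Q=4:3, R=root-3, S=golden ratio

P = 459/203 ≈ 2.261 → root-5 (2.236)
Q = 181/136 ≈ 1.331 → 4:3 (1.333)
R = 319/185 ≈ 1.724 → root-3 (1.732)
S = 449/278 ≈ 1.615 → golden ratio (1.618)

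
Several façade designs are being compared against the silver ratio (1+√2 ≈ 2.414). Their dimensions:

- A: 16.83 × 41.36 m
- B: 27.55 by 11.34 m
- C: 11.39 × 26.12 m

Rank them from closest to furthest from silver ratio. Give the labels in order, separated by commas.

A: 41.36/16.83 ≈ 2.458 → |2.458 − 2.414| = 0.044
B: 27.55/11.34 ≈ 2.429 → |2.429 − 2.414| = 0.015
C: 26.12/11.39 ≈ 2.293 → |2.293 − 2.414| = 0.121

B, A, C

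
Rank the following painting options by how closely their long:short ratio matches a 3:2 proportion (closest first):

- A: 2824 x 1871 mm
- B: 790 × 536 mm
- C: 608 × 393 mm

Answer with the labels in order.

A, B, C

Ratios: A = 2824 / 1871 ≈ 1.509; B = 790 / 536 ≈ 1.474; C = 608 / 393 ≈ 1.547.
|Δ from 1.500|: A 0.009; B 0.026; C 0.047.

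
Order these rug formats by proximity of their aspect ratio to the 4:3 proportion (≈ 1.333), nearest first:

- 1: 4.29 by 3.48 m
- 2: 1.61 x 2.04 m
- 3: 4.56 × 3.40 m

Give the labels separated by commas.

3, 2, 1

Ratios: 1 = 4.29 / 3.48 ≈ 1.233; 2 = 2.04 / 1.61 ≈ 1.267; 3 = 4.56 / 3.40 ≈ 1.341.
|Δ from 1.333|: 1 0.100; 2 0.066; 3 0.008.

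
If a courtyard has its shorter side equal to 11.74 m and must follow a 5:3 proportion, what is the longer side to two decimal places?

5:3 ≈ 1.66667.
Longer side = 11.74 × 1.66667 ≈ 19.5667 → 19.57 m.

19.57 m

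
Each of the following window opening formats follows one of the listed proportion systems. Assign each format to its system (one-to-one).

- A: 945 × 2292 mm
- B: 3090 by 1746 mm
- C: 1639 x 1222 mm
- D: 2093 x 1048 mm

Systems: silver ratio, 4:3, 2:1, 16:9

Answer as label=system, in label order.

A=silver ratio, B=16:9, C=4:3, D=2:1

A = 2292/945 ≈ 2.425 → silver ratio (2.414)
B = 3090/1746 ≈ 1.770 → 16:9 (1.778)
C = 1639/1222 ≈ 1.341 → 4:3 (1.333)
D = 2093/1048 ≈ 1.997 → 2:1 (2.000)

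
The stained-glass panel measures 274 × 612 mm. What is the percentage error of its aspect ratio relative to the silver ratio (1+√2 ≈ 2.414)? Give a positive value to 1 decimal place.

Ratio = 612 / 274 ≈ 2.2336.
Ideal silver ratio ≈ 2.4142. |2.2336 − 2.4142| / 2.4142 ≈ 7.48% → 7.5%.

7.5%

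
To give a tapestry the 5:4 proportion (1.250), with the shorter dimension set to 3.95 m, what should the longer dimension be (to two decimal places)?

5:4 = 1.25000.
Longer side = 3.95 × 1.25000 ≈ 4.9375 → 4.94 m.

4.94 m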